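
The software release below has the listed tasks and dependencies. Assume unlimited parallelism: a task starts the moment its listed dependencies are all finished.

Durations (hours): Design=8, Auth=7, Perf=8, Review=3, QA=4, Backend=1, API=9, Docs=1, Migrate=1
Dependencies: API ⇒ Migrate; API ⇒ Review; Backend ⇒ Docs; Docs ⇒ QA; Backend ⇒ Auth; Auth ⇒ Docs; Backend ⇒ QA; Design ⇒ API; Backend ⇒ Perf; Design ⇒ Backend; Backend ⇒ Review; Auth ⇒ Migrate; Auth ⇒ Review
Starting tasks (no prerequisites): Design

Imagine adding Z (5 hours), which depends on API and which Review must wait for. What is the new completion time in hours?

Originally the plan takes 21 hours.
With Z inserted, Review now waits for max(API, Backend, Auth, Z).
New critical path: Design→API→Z→Review = 8+9+5+3 = 25 ⇒ 25 hours.

25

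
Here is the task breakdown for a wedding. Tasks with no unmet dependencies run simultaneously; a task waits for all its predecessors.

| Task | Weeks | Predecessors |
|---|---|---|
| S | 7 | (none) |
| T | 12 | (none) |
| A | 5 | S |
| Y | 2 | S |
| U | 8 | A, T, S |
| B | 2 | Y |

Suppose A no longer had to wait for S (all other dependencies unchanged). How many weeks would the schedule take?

With the dependency in place, S→A→U = 7+5+8 = 20 sets the finish at 20 weeks.
Without S→A, A's earliest start moves from 7 to 0.
New critical path: T→U = 12+8 = 20 ⇒ 20 weeks.

20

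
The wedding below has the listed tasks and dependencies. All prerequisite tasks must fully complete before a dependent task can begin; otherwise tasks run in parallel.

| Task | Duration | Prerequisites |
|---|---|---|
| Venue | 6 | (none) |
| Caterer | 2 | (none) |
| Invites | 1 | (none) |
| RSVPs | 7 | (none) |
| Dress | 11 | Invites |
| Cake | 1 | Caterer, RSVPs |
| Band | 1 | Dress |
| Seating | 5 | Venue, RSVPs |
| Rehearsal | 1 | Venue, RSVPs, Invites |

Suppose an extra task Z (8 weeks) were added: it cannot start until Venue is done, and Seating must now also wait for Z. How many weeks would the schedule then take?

Originally the schedule takes 13 weeks.
With Z inserted, Seating now waits for max(Venue, RSVPs, Z).
New critical path: Venue→Z→Seating = 6+8+5 = 19 ⇒ 19 weeks.

19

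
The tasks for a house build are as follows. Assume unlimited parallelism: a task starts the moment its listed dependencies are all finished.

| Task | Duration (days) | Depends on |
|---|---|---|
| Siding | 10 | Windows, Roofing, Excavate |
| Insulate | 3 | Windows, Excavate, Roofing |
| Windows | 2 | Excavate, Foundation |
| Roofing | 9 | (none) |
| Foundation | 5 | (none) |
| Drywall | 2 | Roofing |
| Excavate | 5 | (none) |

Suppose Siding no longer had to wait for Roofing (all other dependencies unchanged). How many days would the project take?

With the dependency in place, Roofing→Siding = 9+10 = 19 sets the finish at 19 days.
Without Roofing→Siding, Siding's earliest start moves from 9 to 7.
After: Excavate→Windows→Siding = 5+2+10 = 17 → 17 days.

17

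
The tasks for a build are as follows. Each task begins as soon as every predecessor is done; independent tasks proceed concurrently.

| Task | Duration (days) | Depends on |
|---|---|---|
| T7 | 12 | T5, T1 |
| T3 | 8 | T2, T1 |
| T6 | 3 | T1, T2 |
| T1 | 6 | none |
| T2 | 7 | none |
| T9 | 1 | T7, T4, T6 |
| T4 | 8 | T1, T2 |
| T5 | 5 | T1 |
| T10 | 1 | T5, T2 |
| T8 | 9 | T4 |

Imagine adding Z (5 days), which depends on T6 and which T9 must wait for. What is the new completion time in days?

24

Originally the build takes 24 days.
With Z inserted, T9 now waits for max(T7, T4, T6, Z).
New critical path: T1→T5→T7→T9 = 6+5+12+1 = 24 ⇒ 24 days.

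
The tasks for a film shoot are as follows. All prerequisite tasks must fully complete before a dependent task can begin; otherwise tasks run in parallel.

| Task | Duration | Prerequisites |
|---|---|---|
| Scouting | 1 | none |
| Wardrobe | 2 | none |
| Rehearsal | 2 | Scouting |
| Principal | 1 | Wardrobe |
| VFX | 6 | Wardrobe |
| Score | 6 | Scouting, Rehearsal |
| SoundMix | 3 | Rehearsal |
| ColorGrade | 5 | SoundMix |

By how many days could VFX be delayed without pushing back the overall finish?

3

The longest chain is Scouting→Rehearsal→SoundMix→ColorGrade = 1+2+3+5 = 11; overall finish 11 days.
The longest chain containing VFX totals 8 days.
So VFX can slip 11 − 8 = 3 days.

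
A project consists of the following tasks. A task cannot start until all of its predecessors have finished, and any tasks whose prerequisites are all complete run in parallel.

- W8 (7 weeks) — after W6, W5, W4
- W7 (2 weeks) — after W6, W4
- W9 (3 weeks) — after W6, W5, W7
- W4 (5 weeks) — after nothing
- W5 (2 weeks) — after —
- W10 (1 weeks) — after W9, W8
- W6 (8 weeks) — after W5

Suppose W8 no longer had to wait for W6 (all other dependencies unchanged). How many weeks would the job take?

16

Before: longest chain W5→W6→W8→W10 = 2+8+7+1 = 18, finish 18.
Without W6→W8, W8's earliest start moves from 10 to 5.
The longest chain is now W5→W6→W7→W9→W10 = 2+8+2+3+1 = 16, so the job takes 16 weeks.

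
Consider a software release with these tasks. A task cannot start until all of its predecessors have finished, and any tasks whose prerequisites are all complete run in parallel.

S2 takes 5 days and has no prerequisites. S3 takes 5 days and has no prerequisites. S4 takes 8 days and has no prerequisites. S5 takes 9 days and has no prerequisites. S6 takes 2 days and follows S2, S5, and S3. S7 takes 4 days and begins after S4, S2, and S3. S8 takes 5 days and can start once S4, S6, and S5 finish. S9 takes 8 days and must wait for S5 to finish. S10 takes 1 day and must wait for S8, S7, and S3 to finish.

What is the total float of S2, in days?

Critical path: S5→S6→S8→S10 = 9+2+5+1 = 17, so the finish is 17 days.
Longest path through S2: 13 days (earliest finish 5, latest finish 9).
Slack of S2 = 4 − 0 = 4 days.

4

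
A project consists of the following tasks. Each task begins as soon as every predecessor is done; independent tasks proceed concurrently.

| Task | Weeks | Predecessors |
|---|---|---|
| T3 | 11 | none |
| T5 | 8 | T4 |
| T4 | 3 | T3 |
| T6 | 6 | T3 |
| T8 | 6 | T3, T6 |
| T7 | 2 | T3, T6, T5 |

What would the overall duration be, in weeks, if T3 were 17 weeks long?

Baseline: T3→T4→T5→T7 = 11+3+8+2 = 24 → 24 weeks.
T3 lies on that path, so at 17 weeks the path becomes 30 weeks.
The critical path is still T3→T4→T5→T7; finish is now 30 weeks.

30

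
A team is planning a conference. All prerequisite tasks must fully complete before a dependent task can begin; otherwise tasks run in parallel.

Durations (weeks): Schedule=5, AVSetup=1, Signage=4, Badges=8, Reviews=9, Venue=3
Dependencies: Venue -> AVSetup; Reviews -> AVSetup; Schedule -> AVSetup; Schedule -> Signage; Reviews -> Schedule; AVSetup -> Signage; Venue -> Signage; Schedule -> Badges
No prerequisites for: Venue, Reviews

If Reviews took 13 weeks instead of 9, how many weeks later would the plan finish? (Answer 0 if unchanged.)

4

Critical path before the change: Reviews→Schedule→Badges = 9+5+8 = 22 giving 22 weeks.
Reviews lies on that path, so at 13 weeks the path becomes 26 weeks.
The critical path is still Reviews→Schedule→Badges; finish is now 26 weeks.
Change in finish: 26 − 22 = +4 weeks.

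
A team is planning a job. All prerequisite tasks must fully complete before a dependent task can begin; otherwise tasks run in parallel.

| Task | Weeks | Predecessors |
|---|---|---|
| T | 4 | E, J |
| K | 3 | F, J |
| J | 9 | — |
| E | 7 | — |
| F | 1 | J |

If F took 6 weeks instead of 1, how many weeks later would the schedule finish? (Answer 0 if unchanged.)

5

Baseline: J→F→K = 9+1+3 = 13 → 13 weeks.
Since F is critical, the +5 change carries straight to that chain (now 18 weeks).
That remains the longest chain; total 18 weeks.
Change in finish: 18 − 13 = +5 weeks.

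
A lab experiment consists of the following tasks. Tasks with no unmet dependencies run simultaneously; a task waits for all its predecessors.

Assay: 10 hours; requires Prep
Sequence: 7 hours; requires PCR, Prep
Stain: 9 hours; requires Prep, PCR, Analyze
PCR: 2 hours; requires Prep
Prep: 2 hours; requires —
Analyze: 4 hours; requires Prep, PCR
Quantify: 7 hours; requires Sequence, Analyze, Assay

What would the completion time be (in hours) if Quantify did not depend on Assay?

With the dependency in place, Prep→Assay→Quantify = 2+10+7 = 19 sets the finish at 19 hours.
Without Assay→Quantify, Quantify's earliest start moves from 12 to 11.
New critical path: Prep→PCR→Sequence→Quantify = 2+2+7+7 = 18 ⇒ 18 hours.

18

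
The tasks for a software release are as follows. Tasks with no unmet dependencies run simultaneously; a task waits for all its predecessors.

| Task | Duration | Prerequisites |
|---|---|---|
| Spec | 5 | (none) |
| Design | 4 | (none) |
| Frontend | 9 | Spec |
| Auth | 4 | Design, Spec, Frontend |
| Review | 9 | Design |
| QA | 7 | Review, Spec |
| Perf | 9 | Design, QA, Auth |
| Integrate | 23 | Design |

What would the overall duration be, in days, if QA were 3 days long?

27

Actual critical path: Design→Review→QA→Perf = 4+9+7+9 = 29 ⇒ 29 days.
QA lies on that path, so at 3 days the path becomes 25 days.
Now Spec→Frontend→Auth→Perf = 5+9+4+9 = 27 is longest, so the finish becomes 27 days.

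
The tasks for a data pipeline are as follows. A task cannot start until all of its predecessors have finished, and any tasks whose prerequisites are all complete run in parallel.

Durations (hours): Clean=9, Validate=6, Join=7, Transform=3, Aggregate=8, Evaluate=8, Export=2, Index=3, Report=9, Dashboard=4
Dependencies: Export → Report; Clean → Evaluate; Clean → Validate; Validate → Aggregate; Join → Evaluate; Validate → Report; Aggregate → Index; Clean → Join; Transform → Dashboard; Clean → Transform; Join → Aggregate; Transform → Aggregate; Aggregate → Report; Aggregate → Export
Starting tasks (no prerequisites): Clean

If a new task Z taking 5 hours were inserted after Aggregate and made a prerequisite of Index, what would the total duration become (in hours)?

35

Originally the job takes 35 hours.
With Z inserted, Index now waits for max(Aggregate, Z).
New critical path: Clean→Join→Aggregate→Export→Report = 9+7+8+2+9 = 35 ⇒ 35 hours.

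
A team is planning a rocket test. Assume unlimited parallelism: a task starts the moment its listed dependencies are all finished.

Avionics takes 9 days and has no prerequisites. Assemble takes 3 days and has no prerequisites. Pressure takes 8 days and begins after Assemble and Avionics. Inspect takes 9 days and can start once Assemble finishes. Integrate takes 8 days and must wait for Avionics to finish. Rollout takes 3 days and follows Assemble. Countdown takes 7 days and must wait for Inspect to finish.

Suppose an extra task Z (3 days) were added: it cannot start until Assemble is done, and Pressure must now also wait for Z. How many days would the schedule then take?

19

Originally the schedule takes 19 days.
With Z inserted, Pressure now waits for max(Assemble, Avionics, Z).
New critical path: Assemble→Inspect→Countdown = 3+9+7 = 19 ⇒ 19 days.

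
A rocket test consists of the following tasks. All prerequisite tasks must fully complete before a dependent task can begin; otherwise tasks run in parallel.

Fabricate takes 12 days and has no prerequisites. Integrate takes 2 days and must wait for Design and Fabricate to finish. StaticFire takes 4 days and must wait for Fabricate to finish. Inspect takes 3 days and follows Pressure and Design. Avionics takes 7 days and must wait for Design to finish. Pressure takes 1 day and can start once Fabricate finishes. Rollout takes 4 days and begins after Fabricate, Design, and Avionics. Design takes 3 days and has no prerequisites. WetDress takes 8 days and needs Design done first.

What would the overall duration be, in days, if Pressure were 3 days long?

18

The binding path is Fabricate→Pressure→Inspect = 12+1+3 = 16; finish at 16 days.
Since Pressure is critical, the +2 change carries straight to that chain (now 18 days).
No other chain overtakes it, so the finish is 18 days.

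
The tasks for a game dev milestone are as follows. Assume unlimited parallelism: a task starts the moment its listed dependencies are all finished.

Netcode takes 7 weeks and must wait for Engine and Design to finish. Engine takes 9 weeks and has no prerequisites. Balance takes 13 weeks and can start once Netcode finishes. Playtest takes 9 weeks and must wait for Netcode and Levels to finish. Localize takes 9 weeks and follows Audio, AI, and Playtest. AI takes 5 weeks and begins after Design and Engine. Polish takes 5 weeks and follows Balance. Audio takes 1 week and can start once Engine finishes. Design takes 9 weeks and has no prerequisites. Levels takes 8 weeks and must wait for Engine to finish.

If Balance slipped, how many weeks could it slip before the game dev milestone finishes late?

1

Engine→Levels→Playtest→Localize = 9+8+9+9 = 35 sets the makespan at 35 weeks.
Balance finishes as early as 29 and must finish by 30.
So Balance can slip 30 − 29 = 1 week.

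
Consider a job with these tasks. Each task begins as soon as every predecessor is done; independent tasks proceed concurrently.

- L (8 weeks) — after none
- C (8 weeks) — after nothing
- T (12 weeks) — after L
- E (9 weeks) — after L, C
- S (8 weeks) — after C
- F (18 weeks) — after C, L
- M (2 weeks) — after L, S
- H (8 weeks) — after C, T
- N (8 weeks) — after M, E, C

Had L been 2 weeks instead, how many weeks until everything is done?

Critical path before the change: L→T→H = 8+12+8 = 28 giving 28 weeks.
L is on the critical path; changing it to 2 makes that path 22 weeks.
New critical path: C→S→M→N = 8+8+2+8 = 26 ⇒ 26 weeks.

26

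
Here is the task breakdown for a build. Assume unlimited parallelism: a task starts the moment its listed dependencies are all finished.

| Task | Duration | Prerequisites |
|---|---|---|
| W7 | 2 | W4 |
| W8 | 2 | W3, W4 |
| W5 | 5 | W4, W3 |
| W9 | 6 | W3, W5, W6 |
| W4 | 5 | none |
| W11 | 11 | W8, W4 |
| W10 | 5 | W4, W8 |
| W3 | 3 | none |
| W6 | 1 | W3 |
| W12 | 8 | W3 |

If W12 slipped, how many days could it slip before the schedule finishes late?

W4→W8→W11 = 5+2+11 = 18 sets the makespan at 18 days.
Longest path through W12: 11 days (earliest finish 11, latest finish 18).
Float = 18 − 11 = 7.

7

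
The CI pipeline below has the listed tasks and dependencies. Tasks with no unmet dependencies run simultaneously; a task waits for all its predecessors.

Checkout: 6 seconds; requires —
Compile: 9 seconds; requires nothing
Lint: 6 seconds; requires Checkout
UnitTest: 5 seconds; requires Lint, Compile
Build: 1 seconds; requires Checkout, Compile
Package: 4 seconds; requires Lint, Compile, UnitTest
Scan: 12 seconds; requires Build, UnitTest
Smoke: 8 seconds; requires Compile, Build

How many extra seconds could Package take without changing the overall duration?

Checkout→Lint→UnitTest→Scan = 6+6+5+12 = 29 sets the makespan at 29 seconds.
Package finishes as early as 21 and must finish by 29.
Slack of Package = 25 − 17 = 8 seconds.

8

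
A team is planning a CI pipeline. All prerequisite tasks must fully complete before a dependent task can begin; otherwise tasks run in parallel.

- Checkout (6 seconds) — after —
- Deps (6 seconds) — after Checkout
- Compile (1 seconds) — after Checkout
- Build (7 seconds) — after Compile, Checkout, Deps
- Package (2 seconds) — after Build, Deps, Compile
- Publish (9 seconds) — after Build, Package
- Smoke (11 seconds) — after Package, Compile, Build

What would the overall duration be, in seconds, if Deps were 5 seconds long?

Baseline: Checkout→Deps→Build→Package→Smoke = 6+6+7+2+11 = 32 → 32 seconds.
Deps lies on that path, so at 5 seconds the path becomes 31 seconds.
No other chain overtakes it, so the finish is 31 seconds.

31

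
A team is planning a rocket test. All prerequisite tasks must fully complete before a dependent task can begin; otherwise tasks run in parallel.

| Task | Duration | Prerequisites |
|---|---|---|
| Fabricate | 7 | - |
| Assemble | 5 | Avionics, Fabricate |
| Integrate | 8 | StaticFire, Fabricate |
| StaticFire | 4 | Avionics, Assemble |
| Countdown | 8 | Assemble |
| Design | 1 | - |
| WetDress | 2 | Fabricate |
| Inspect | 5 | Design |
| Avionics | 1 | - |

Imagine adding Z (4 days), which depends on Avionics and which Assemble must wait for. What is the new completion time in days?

Originally the plan takes 24 days.
With Z inserted, Assemble now waits for max(Avionics, Fabricate, Z).
New critical path: Fabricate→Assemble→StaticFire→Integrate = 7+5+4+8 = 24 ⇒ 24 days.

24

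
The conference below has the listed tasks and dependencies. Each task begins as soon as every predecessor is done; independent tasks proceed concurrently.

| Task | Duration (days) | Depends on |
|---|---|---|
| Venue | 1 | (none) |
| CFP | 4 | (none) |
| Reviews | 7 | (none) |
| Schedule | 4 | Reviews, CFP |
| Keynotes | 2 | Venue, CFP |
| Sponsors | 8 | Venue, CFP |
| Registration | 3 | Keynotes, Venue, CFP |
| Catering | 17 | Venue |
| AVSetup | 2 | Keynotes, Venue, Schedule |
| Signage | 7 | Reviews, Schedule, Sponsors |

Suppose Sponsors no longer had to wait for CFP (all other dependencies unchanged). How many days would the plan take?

18

Before: longest chain CFP→Sponsors→Signage = 4+8+7 = 19, finish 19.
Without CFP→Sponsors, Sponsors's earliest start moves from 4 to 1.
The longest chain is now Venue→Catering = 1+17 = 18, so the plan takes 18 days.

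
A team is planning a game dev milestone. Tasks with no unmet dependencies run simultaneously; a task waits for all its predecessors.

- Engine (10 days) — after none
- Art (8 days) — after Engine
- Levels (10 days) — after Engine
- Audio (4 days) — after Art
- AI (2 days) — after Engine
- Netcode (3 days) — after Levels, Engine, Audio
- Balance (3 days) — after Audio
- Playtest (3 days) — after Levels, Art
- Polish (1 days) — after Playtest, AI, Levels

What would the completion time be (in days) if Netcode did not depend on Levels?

With the dependency in place, Engine→Art→Audio→Netcode = 10+8+4+3 = 25 sets the finish at 25 days.
Dropping Levels→Netcode doesn't change Netcode's earliest start (22); another predecessor still binds.
New critical path: Engine→Art→Audio→Netcode = 10+8+4+3 = 25 ⇒ 25 days.

25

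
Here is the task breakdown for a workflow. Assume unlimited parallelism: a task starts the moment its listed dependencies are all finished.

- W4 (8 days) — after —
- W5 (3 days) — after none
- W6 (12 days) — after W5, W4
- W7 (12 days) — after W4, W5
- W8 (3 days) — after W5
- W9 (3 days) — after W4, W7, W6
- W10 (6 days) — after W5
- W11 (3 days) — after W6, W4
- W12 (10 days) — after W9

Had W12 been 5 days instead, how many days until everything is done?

Actual critical path: W4→W6→W9→W12 = 8+12+3+10 = 33 ⇒ 33 days.
W12 lies on that path, so at 5 days the path becomes 28 days.
The critical path is still W4→W6→W9→W12; finish is now 28 days.

28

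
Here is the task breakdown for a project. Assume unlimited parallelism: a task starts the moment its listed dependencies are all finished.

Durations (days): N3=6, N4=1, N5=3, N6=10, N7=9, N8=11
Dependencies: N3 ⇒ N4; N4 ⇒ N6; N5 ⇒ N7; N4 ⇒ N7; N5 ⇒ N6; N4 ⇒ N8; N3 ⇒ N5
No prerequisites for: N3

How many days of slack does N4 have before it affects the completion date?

1

N3→N5→N6 = 6+3+10 = 19 sets the makespan at 19 days.
Longest path through N4: 18 days (earliest finish 7, latest finish 8).
Float = 19 − 18 = 1.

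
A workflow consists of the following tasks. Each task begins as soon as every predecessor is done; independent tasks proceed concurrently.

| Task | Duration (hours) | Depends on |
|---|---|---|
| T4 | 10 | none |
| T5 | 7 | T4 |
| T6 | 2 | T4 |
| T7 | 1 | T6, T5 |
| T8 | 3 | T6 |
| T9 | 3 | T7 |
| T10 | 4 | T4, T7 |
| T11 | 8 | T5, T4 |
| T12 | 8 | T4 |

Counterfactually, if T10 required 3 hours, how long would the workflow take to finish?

25

As given, the longest chain is T4→T5→T11 = 10+7+8 = 25, so the finish is 25 hours.
The longest path through T10 is only 22 hours, so T10 has float 3.
The critical path is still T4→T5→T11; finish is now 25 hours.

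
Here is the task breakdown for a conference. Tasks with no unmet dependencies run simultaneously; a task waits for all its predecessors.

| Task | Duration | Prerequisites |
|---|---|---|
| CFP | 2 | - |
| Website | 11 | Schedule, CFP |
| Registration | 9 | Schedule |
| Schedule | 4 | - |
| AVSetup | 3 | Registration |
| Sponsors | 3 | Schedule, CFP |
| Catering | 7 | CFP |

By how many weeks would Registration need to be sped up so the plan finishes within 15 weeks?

1

Current finish: 16 weeks; target: 15.
Registration is on every critical path, so each week cut from Registration cuts the finish by one (this holds down to a finish of 15).
Need 16 − 15 = 1 week off Registration → Registration becomes 8 weeks, finish becomes 15.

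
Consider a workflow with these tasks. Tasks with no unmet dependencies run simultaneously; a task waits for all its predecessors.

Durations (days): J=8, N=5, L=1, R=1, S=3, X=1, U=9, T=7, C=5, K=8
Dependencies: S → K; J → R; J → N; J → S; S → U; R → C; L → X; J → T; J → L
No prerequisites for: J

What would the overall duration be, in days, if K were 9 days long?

Baseline: J→S→U = 8+3+9 = 20 → 20 days.
K has 1 day of float (longest path through it is 19).
That remains the longest chain; total 20 days.

20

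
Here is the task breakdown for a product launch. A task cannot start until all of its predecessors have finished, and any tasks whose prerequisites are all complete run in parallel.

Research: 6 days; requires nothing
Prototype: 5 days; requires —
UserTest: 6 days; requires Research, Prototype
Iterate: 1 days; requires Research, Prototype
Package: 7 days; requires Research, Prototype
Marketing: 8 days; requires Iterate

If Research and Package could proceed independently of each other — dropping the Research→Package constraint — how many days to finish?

With the dependency in place, Research→Iterate→Marketing = 6+1+8 = 15 sets the finish at 15 days.
Without Research→Package, Package's earliest start moves from 6 to 5.
The longest chain is now Research→Iterate→Marketing = 6+1+8 = 15, so the product launch takes 15 days.

15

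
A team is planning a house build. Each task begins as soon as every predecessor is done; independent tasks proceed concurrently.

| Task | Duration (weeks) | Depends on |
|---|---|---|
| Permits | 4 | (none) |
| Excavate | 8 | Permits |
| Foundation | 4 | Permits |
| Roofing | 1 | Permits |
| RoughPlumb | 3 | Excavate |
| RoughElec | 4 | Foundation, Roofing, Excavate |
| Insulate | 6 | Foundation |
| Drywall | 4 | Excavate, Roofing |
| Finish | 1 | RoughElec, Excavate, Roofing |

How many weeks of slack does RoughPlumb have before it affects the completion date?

Permits→Excavate→RoughElec→Finish = 4+8+4+1 = 17 sets the makespan at 17 weeks.
Longest path through RoughPlumb: 15 weeks (earliest finish 15, latest finish 17).
Float = 17 − 15 = 2.

2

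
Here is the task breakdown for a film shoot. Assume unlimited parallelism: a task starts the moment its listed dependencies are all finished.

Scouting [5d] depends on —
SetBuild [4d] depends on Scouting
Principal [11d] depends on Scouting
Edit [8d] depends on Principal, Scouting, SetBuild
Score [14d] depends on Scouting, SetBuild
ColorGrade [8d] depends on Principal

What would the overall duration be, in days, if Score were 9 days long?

Actual critical path: Scouting→Principal→Edit = 5+11+8 = 24 ⇒ 24 days.
Score is off the critical path — its longest chain is 23 days, giving 1 of slack.
The critical path is still Scouting→Principal→Edit; finish is now 24 days.

24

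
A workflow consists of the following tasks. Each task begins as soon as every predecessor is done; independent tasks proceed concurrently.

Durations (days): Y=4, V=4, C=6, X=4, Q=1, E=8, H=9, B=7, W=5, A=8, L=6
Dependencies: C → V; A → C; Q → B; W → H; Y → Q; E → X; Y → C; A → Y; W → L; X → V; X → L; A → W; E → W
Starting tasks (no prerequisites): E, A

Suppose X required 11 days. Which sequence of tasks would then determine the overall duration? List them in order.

E, X, L

Baseline: E→W→H = 8+5+9 = 22 → 22 days.
X is off the critical path — its longest chain is 18 days, giving 4 of slack.
New critical path: E→X→L = 8+11+6 = 25 ⇒ 25 days.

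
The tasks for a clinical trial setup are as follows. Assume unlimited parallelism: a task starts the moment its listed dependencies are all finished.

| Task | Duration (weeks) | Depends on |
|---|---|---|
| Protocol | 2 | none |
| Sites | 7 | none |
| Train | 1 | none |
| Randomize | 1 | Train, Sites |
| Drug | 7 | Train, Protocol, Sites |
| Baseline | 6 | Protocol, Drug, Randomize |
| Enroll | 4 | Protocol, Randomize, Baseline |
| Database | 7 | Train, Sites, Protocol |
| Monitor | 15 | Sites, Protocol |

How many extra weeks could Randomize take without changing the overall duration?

6

The longest chain is Sites→Drug→Baseline→Enroll = 7+7+6+4 = 24; overall finish 24 weeks.
Randomize finishes as early as 8 and must finish by 14.
Slack of Randomize = 13 − 7 = 6 weeks.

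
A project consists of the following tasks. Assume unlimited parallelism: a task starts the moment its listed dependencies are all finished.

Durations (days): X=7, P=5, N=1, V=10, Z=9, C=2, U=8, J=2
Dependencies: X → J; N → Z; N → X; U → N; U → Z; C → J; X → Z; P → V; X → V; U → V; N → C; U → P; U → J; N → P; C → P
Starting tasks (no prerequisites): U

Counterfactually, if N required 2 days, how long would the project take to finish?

27

Baseline: U→N→C→P→V = 8+1+2+5+10 = 26 → 26 days.
Since N is critical, the +1 change carries straight to that chain (now 27 days).
The critical path is still U→N→C→P→V; finish is now 27 days.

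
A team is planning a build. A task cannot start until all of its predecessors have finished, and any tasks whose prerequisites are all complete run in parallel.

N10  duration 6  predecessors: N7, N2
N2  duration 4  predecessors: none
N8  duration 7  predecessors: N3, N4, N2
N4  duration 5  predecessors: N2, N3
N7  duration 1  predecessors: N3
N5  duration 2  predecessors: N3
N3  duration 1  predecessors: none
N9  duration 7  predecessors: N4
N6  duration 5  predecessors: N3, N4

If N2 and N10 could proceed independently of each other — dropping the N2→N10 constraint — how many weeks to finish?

16

Before: longest chain N2→N4→N8 = 4+5+7 = 16, finish 16.
Without N2→N10, N10's earliest start moves from 4 to 2.
After: N2→N4→N8 = 4+5+7 = 16 → 16 weeks.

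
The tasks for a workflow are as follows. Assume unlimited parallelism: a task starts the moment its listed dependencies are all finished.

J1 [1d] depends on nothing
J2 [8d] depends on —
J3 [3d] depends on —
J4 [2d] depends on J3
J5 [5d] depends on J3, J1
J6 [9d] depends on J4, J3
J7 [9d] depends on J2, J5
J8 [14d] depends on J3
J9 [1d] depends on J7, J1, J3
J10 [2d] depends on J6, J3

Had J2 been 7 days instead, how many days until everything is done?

18

As given, the longest chain is J2→J7→J9 = 8+9+1 = 18, so the finish is 18 days.
J2 lies on that path, so at 7 days the path becomes 17 days.
The binding chain switches to J3→J5→J7→J9 = 3+5+9+1 = 18; finish 18 days.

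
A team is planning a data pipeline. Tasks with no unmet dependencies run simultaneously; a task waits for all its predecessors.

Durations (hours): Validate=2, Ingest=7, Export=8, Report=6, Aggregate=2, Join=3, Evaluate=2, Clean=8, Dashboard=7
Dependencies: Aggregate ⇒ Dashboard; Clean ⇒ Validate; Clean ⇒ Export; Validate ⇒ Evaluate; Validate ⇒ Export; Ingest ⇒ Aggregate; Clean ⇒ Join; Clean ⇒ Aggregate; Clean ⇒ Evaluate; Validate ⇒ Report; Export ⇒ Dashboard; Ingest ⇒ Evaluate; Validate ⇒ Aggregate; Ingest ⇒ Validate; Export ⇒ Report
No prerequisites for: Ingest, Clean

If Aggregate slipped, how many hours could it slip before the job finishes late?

The longest chain is Clean→Validate→Export→Dashboard = 8+2+8+7 = 25; overall finish 25 hours.
Longest path through Aggregate: 19 hours (earliest finish 12, latest finish 18).
Slack of Aggregate = 16 − 10 = 6 hours.

6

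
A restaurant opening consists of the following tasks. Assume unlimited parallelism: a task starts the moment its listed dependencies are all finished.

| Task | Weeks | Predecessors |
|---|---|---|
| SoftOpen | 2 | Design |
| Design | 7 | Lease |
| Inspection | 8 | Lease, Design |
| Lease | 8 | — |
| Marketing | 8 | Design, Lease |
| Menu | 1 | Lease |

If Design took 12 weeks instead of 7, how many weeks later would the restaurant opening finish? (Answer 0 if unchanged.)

The binding path is Lease→Design→Marketing = 8+7+8 = 23; finish at 23 weeks.
Design lies on that path, so at 12 weeks the path becomes 28 weeks.
The critical path is still Lease→Design→Marketing; finish is now 28 weeks.
Change in finish: 28 − 23 = +5 weeks.

5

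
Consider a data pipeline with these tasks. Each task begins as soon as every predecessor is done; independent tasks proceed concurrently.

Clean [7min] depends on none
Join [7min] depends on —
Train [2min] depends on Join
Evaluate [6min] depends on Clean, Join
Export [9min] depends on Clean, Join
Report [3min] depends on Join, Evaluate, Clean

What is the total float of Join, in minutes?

Critical path: Clean→Evaluate→Report = 7+6+3 = 16, so the finish is 16 minutes.
Join finishes as early as 7 and must finish by 7.
So Join can slip 7 − 7 = 0 minutes.

0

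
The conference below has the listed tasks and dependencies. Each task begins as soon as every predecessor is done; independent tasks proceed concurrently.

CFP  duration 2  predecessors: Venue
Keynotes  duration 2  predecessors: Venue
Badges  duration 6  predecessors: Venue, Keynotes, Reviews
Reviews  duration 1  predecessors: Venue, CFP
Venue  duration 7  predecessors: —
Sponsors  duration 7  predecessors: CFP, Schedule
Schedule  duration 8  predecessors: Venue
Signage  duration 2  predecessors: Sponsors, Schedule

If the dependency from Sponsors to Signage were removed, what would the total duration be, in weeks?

22

With the dependency in place, Venue→Schedule→Sponsors→Signage = 7+8+7+2 = 24 sets the finish at 24 weeks.
Without Sponsors→Signage, Signage's earliest start moves from 22 to 15.
After: Venue→Schedule→Sponsors = 7+8+7 = 22 → 22 weeks.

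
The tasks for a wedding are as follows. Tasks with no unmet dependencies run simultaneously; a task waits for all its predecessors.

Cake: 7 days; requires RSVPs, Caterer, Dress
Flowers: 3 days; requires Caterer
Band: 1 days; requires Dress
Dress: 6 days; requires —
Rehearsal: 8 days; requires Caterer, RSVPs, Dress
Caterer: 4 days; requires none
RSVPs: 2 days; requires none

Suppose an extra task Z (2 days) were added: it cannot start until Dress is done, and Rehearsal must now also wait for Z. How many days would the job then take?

Originally the job takes 14 days.
With Z inserted, Rehearsal now waits for max(Caterer, RSVPs, Dress, Z).
New critical path: Dress→Z→Rehearsal = 6+2+8 = 16 ⇒ 16 days.

16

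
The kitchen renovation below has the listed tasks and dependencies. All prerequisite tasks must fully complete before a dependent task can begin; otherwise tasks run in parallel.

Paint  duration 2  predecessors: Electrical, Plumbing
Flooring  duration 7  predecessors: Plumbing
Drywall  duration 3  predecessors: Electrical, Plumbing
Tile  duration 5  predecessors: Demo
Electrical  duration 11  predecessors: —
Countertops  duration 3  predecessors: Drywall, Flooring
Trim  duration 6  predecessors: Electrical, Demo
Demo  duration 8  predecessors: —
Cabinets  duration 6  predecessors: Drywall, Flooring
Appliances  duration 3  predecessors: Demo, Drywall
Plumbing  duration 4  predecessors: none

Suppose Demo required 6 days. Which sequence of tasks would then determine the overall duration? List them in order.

Electrical, Drywall, Cabinets

Baseline: Electrical→Drywall→Cabinets = 11+3+6 = 20 → 20 days.
Demo is off the critical path — its longest chain is 14 days, giving 6 of slack.
No other chain overtakes it, so the finish is 20 days.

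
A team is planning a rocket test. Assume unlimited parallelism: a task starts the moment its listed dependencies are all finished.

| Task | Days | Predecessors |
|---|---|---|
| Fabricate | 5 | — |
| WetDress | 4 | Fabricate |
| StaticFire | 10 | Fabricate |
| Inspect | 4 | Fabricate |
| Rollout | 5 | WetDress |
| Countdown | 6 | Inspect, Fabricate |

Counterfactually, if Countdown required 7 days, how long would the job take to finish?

16

Critical path before the change: Fabricate→Inspect→Countdown = 5+4+6 = 15 giving 15 days.
Countdown is on the critical path; changing it to 7 makes that path 16 days.
That remains the longest chain; total 16 days.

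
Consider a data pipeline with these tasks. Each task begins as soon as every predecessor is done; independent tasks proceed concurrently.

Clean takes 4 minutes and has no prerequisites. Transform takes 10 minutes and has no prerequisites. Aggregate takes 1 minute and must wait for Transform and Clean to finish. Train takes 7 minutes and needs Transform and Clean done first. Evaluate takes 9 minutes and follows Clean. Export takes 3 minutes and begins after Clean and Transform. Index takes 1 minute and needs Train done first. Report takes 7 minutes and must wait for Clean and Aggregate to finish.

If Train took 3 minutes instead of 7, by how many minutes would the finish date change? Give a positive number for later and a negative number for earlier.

Critical path before the change: Transform→Train→Index = 10+7+1 = 18 giving 18 minutes.
Train lies on that path, so at 3 minutes the path becomes 14 minutes.
Now Transform→Aggregate→Report = 10+1+7 = 18 is longest, so the finish becomes 18 minutes.
Change in finish: 18 − 18 = +0 minutes.

0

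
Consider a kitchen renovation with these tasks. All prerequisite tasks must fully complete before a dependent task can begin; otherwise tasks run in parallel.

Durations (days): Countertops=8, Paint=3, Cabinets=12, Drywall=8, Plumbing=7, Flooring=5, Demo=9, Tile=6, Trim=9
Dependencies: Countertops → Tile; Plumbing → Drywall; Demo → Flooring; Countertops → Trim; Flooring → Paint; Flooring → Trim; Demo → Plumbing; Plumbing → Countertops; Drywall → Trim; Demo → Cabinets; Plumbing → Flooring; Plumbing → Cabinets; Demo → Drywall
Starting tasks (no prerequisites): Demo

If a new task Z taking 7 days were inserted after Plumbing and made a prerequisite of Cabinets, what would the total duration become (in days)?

Originally the project takes 33 days.
With Z inserted, Cabinets now waits for max(Plumbing, Demo, Z).
New critical path: Demo→Plumbing→Z→Cabinets = 9+7+7+12 = 35 ⇒ 35 days.

35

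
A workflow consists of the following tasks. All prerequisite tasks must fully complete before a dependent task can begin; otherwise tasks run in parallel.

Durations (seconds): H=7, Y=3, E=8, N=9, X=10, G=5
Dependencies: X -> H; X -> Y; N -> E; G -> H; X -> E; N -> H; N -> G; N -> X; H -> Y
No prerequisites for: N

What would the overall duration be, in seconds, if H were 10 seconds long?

32

Baseline: N→X→H→Y = 9+10+7+3 = 29 → 29 seconds.
H lies on that path, so at 10 seconds the path becomes 32 seconds.
The critical path is still N→X→H→Y; finish is now 32 seconds.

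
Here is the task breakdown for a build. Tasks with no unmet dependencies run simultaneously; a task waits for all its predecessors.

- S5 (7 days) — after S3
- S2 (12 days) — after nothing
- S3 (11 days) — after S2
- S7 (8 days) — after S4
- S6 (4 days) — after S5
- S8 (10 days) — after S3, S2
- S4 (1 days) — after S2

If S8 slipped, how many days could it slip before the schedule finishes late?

The longest chain is S2→S3→S5→S6 = 12+11+7+4 = 34; overall finish 34 days.
S8 finishes as early as 33 and must finish by 34.
Float = 34 − 33 = 1.

1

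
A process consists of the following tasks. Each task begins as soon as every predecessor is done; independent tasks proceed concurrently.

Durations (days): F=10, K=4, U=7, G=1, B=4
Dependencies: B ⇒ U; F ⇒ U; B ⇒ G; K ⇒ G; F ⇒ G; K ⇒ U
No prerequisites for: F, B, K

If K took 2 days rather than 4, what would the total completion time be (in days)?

As given, the longest chain is F→U = 10+7 = 17, so the finish is 17 days.
K has 6 days of float (longest path through it is 11).
That remains the longest chain; total 17 days.

17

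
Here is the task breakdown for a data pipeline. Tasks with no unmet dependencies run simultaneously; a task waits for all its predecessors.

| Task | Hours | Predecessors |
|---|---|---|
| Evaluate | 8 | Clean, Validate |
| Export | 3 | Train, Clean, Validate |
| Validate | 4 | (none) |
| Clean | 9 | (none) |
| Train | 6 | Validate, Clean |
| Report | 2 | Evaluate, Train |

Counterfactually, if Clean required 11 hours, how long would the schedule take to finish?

21

The binding path is Clean→Evaluate→Report = 9+8+2 = 19; finish at 19 hours.
Since Clean is critical, the +2 change carries straight to that chain (now 21 hours).
The critical path is still Clean→Evaluate→Report; finish is now 21 hours.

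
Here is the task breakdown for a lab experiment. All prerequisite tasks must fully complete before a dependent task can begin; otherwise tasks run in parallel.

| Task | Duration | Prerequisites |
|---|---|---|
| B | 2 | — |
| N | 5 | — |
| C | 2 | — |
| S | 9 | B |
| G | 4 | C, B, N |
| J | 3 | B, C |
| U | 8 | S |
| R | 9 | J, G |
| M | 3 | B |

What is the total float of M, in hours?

Critical path: B→S→U = 2+9+8 = 19, so the finish is 19 hours.
M finishes as early as 5 and must finish by 19.
So M can slip 19 − 5 = 14 hours.

14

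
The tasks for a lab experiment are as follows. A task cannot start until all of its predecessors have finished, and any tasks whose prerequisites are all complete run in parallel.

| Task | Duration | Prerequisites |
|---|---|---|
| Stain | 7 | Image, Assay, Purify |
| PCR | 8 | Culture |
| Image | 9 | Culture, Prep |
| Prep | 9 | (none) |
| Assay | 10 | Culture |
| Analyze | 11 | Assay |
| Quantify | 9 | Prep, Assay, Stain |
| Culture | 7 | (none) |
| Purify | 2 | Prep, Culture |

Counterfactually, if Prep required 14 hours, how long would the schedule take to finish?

Critical path before the change: Prep→Image→Stain→Quantify = 9+9+7+9 = 34 giving 34 hours.
Prep lies on that path, so at 14 hours the path becomes 39 hours.
No other chain overtakes it, so the finish is 39 hours.

39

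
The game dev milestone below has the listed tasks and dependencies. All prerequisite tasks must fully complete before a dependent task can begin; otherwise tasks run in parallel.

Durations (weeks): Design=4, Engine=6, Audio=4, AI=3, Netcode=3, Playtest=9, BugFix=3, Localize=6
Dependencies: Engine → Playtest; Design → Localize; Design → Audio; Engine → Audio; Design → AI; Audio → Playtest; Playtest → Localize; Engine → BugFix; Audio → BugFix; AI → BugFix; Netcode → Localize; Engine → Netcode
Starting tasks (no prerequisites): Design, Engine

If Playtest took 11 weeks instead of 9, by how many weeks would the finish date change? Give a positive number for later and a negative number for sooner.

Critical path before the change: Engine→Audio→Playtest→Localize = 6+4+9+6 = 25 giving 25 weeks.
Since Playtest is critical, the +2 change carries straight to that chain (now 27 weeks).
That remains the longest chain; total 27 weeks.
Change in finish: 27 − 25 = +2 weeks.

2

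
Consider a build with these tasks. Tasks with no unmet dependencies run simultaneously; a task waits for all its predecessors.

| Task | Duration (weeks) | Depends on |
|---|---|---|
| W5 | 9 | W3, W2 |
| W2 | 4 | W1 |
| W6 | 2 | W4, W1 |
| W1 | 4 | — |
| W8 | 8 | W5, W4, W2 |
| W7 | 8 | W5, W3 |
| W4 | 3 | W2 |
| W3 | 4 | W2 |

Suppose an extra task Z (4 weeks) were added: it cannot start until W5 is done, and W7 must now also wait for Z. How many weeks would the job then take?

Originally the job takes 29 weeks.
With Z inserted, W7 now waits for max(W5, W3, Z).
New critical path: W1→W2→W3→W5→Z→W7 = 4+4+4+9+4+8 = 33 ⇒ 33 weeks.

33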